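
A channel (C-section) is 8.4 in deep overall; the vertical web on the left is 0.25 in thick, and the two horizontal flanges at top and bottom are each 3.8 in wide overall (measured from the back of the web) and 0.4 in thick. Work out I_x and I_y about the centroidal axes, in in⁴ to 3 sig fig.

Split into non-overlapping primitives; take the origin at the lower-left of the bounding box.
Web: 0.25 × 8.4, A = 2.1 in², y = 4.2 in, Ī = 12.348 in⁴.
Top flange (beyond web): 3.55 × 0.4, A = 1.42 in², y = 8.2 in, Ī = 0.018933 in⁴.
Bottom flange (beyond web): 3.55 × 0.4, A = 1.42 in², y = 0.2 in, Ī = 0.018933 in⁴.
By symmetry the centroid is at mid-height, ȳ = 4.2 in.
Transfer each piece to the centroidal x-axis using Ī + A·d² with d = y − 4.2:
  web: d = 0 in → contributes +12.348 in⁴
  top flange (beyond web): d = 4 in → contributes +22.739 in⁴
  bottom flange (beyond web): d = -4 in → contributes +22.739 in⁴
Total I = 57.826 in⁴.
For the y-axis: x̄ = 1.2173 in.
Repeating about the centroidal y-axis gives I_y = 7.3518 in⁴.

I_x ≈ 57.8 in⁴, I_y ≈ 7.35 in⁴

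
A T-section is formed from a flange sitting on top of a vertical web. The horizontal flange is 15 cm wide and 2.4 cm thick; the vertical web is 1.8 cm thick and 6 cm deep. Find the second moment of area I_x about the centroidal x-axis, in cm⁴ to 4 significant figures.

I_x ≈ 196.2 cm⁴

Treat the section as a set of non-overlapping primitives; coordinates are from the bounding-box lower-left.
Flange: 15 × 2.4, A = 36 cm², y = 7.2 cm, Ī = 17.28 cm⁴.
Web: 1.8 × 6, A = 10.8 cm², y = 3 cm, Ī = 32.4 cm⁴.
Centroid: ȳ = ΣA·y / ΣA = 6.23077 cm.
Transfer each piece to the centroidal x-axis using Ī + A·d² with d = y − 6.23077:
  flange: d = 0.969231 cm → contributes +51.0987 cm⁴
  web: d = -3.23077 cm → contributes +145.129 cm⁴
Total I = 196.228 cm⁴.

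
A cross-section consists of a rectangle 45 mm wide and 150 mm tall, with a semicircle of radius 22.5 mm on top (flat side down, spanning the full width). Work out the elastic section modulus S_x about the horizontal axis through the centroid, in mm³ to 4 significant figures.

S_x ≈ 2.006 × 10⁵ mm³

Break the section into simple shapes (no overlaps), measuring from the bottom-left corner of the bounding box.
Rectangular body: 45 × 150, A = 6 750 mm², y = 75 mm, Ī = 12 656 250 mm⁴.
Semicircular cap: semicircle r = 22.5, A = 795.216 mm², y = 159.549 mm, Ī = 28129.5 mm⁴.
Centroid: ȳ = ΣA·y / ΣA = 83.9109 mm.
Transfer each piece to the horizontal axis through the centroid using Ī + A·d² with d = y − 83.9109:
  rectangular body: d = -8.91093 mm → contributes +13 192 232 mm⁴
  semicircular cap: d = 75.6384 mm → contributes +4 577 687 mm⁴
Total I = 17 769 919 mm⁴.
Extreme fibre distance c = 88.5891 mm; S = I/c = 200 588 mm³.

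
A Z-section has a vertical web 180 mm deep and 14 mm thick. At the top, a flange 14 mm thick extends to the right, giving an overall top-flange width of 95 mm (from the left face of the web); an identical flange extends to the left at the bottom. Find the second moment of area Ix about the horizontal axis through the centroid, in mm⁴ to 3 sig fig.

Ix ≈ 2.25 × 10⁷ mm⁴

Decompose the section into non-overlapping parts with the origin at the bottom-left of its bounding rectangle.
Web: 14 × 180, A = 2 520 mm², y = 90 mm, Ī = 6 804 000 mm⁴.
Top flange (beyond web): 81 × 14, A = 1 134 mm², y = 173 mm, Ī = 18 522 mm⁴.
Bottom flange (beyond web): 81 × 14, A = 1 134 mm², y = 7 mm, Ī = 18 522 mm⁴.
Centroid: ȳ = ΣA·y / ΣA = 90 mm.
Transfer each piece to the horizontal axis through the centroid using Ī + A·d² with d = y − 90:
  web: d = 0 mm → contributes +6 804 000 mm⁴
  top flange (beyond web): d = 83 mm → contributes +7 830 648 mm⁴
  bottom flange (beyond web): d = -83 mm → contributes +7 830 648 mm⁴
Total I = 22 465 296 mm⁴.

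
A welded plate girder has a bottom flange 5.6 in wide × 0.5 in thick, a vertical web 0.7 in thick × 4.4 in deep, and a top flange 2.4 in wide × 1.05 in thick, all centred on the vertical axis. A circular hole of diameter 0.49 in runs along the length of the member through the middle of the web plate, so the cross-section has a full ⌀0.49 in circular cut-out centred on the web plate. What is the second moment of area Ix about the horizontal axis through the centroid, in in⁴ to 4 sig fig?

Ix ≈ 40.78 in⁴

Split into non-overlapping primitives; take the origin at the lower-left of the bounding box.
Bottom plate: 5.6 × 0.5, A = 2.8 in², y = 0.25 in, Ī = 0.0583333 in⁴.
Web plate: 0.7 × 4.4, A = 3.08 in², y = 2.7 in, Ī = 4.96907 in⁴.
Top plate: 2.4 × 1.05, A = 2.52 in², y = 5.425 in, Ī = 0.231525 in⁴.
Hole (subtracted): ⌀0.49, A = 0.188574 in², y = 2.7 in, Ī = 0.00282979 in⁴.
Centroid: ȳ = ΣA·y / ΣA = 2.70085 in.
Transfer each piece to the horizontal axis through the centroid using Ī + A·d² with d = y − 2.70085:
  bottom plate: d = -2.45085 in → contributes +16.877 in⁴
  web plate: d = -0.000852471 in → contributes +4.96907 in⁴
  top plate: d = 2.72415 in → contributes +18.9324 in⁴
  hole: d = -0.000852471 in → contributes −0.00282993 in⁴
Total I = 40.7757 in⁴.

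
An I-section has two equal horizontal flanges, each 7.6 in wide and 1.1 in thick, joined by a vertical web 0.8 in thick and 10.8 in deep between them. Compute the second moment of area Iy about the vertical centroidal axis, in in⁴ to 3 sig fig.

Break the section into simple shapes (no overlaps), measuring from the bottom-left corner of the bounding box.
Bottom flange: 7.6 × 1.1, A = 8.36 in², x = 3.8 in, Ī = 40.239 in⁴.
Web: 0.8 × 10.8, A = 8.64 in², x = 3.8 in, Ī = 0.4608 in⁴.
Top flange: 7.6 × 1.1, A = 8.36 in², x = 3.8 in, Ī = 40.239 in⁴.
By symmetry the centroid is at mid-width, x̄ = 3.8 in.
All pieces are centred on the vertical centroidal axis, so I = ΣĪ = 80.94 in⁴.

Iy ≈ 80.9 in⁴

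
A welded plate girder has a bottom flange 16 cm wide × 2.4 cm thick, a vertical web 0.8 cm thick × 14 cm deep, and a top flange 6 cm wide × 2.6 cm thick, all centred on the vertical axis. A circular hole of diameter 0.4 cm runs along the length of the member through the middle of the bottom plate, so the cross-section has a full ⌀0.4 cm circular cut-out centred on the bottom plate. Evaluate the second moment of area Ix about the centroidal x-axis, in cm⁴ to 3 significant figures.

Ix ≈ 3340 cm⁴

Treat the section as a set of non-overlapping primitives; coordinates are from the bounding-box lower-left.
Bottom plate: 16 × 2.4, A = 38.4 cm², y = 1.2 cm, Ī = 18.432 cm⁴.
Web plate: 0.8 × 14, A = 11.2 cm², y = 9.4 cm, Ī = 182.93 cm⁴.
Top plate: 6 × 2.6, A = 15.6 cm², y = 17.7 cm, Ī = 8.788 cm⁴.
Hole (subtracted): ⌀0.4, A = 0.12566 cm², y = 1.2 cm, Ī = 0.0012566 cm⁴.
Centroid: ȳ = ΣA·y / ΣA = 6.5668 cm.
Transfer each piece to the centroidal x-axis using Ī + A·d² with d = y − 6.5668:
  bottom plate: d = -5.3668 cm → contributes +1124.4 cm⁴
  web plate: d = 2.8332 cm → contributes +272.84 cm⁴
  top plate: d = 11.133 cm → contributes +1942.4 cm⁴
  hole: d = -5.3668 cm → contributes −3.6207 cm⁴
Total I = 3 336 cm⁴.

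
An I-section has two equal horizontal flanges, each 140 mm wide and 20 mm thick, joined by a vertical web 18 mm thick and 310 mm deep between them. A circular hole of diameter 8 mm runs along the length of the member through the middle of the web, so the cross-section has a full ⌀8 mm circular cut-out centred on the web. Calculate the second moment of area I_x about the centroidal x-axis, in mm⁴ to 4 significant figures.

I_x ≈ 1.973 × 10⁸ mm⁴

Split into non-overlapping primitives; take the origin at the lower-left of the bounding box.
Bottom flange: 140 × 20, A = 2 800 mm², y = 10 mm, Ī = 93333.3 mm⁴.
Web: 18 × 310, A = 5 580 mm², y = 175 mm, Ī = 44 686 500 mm⁴.
Top flange: 140 × 20, A = 2 800 mm², y = 340 mm, Ī = 93333.3 mm⁴.
Hole (subtracted): ⌀8, A = 50.2655 mm², y = 175 mm, Ī = 201.062 mm⁴.
By symmetry the centroid is at mid-height, ȳ = 175 mm.
Transfer each piece to the centroidal x-axis using Ī + A·d² with d = y − 175:
  bottom flange: d = -165 mm → contributes +76 323 333 mm⁴
  web: d = 0 mm → contributes +44 686 500 mm⁴
  top flange: d = 165 mm → contributes +76 323 333 mm⁴
  hole: d = 0 mm → contributes −201.062 mm⁴
Total I = 197 332 966 mm⁴.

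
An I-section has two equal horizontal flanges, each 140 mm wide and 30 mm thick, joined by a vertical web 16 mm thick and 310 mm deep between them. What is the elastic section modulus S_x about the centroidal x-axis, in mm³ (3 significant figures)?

Split into non-overlapping primitives; take the origin at the lower-left of the bounding box.
Bottom flange: 140 × 30, A = 4 200 mm², y = 15 mm, Ī = 315 000 mm⁴.
Web: 16 × 310, A = 4 960 mm², y = 185 mm, Ī = 39 721 333 mm⁴.
Top flange: 140 × 30, A = 4 200 mm², y = 355 mm, Ī = 315 000 mm⁴.
By symmetry the centroid is at mid-height, ȳ = 185 mm.
Transfer each piece to the centroidal x-axis using Ī + A·d² with d = y − 185:
  bottom flange: d = -170 mm → contributes +121 695 000 mm⁴
  web: d = 0 mm → contributes +39 721 333 mm⁴
  top flange: d = 170 mm → contributes +121 695 000 mm⁴
Total I = 283 111 333 mm⁴.
Extreme fibre distance c = 185 mm; S = I/c = 1 530 332 mm³.

S_x ≈ 1.53 × 10⁶ mm³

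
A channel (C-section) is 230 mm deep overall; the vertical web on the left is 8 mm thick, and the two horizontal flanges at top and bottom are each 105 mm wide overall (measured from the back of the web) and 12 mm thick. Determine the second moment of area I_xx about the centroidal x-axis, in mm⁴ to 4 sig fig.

I_xx ≈ 3.580 × 10⁷ mm⁴

Break the section into simple shapes (no overlaps), measuring from the bottom-left corner of the bounding box.
Web: 8 × 230, A = 1 840 mm², y = 115 mm, Ī = 8 111 333 mm⁴.
Top flange (beyond web): 97 × 12, A = 1 164 mm², y = 224 mm, Ī = 13 968 mm⁴.
Bottom flange (beyond web): 97 × 12, A = 1 164 mm², y = 6 mm, Ī = 13 968 mm⁴.
By symmetry the centroid is at mid-height, ȳ = 115 mm.
Transfer each piece to the centroidal x-axis using Ī + A·d² with d = y − 115:
  web: d = 0 mm → contributes +8 111 333 mm⁴
  top flange (beyond web): d = 109 mm → contributes +13 843 452 mm⁴
  bottom flange (beyond web): d = -109 mm → contributes +13 843 452 mm⁴
Total I = 35 798 237 mm⁴.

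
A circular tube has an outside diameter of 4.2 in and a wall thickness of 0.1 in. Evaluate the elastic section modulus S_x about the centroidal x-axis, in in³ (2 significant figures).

S_x ≈ 1.3 in³

Decompose the section into non-overlapping parts with the origin at the bottom-left of its bounding rectangle.
Outer circle: ⌀4.2, A = 13.85 in², y = 2.1 in, Ī = 15.27 in⁴.
Bore (subtracted): ⌀4, A = 12.57 in², y = 2.1 in, Ī = 12.57 in⁴.
By symmetry the centroid is at mid-height, ȳ = 2.1 in.
All pieces are centred on the centroidal x-axis, so I = ΣĪ (holes subtracted) = 2.708 in⁴.
Extreme fibre distance c = 2.1 in; S = I/c = 1.29 in³.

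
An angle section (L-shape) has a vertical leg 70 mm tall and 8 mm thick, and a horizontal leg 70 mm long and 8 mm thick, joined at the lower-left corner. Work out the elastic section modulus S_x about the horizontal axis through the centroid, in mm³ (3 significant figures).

S_x ≈ 9770 mm³

Decompose the section into non-overlapping parts with the origin at the bottom-left of its bounding rectangle.
Vertical leg: 8 × 70, A = 560 mm², y = 35 mm, Ī = 228 667 mm⁴.
Horizontal leg (remainder): 62 × 8, A = 496 mm², y = 4 mm, Ī = 2645.3 mm⁴.
Centroid: ȳ = ΣA·y / ΣA = 20.439 mm.
Transfer each piece to the horizontal axis through the centroid using Ī + A·d² with d = y − 20.439:
  vertical leg: d = 14.561 mm → contributes +347 393 mm⁴
  horizontal leg (remainder): d = -16.439 mm → contributes +136 691 mm⁴
Total I = 484 084 mm⁴.
Extreme fibre distance c = 49.561 mm; S = I/c = 9767.5 mm³.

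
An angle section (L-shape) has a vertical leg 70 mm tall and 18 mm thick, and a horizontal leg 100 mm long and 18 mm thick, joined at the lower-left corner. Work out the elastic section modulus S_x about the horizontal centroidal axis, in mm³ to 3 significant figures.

Break the section into simple shapes (no overlaps), measuring from the bottom-left corner of the bounding box.
Vertical leg: 18 × 70, A = 1 260 mm², y = 35 mm, Ī = 514 500 mm⁴.
Horizontal leg (remainder): 82 × 18, A = 1 476 mm², y = 9 mm, Ī = 39 852 mm⁴.
Centroid: ȳ = ΣA·y / ΣA = 20.974 mm.
Transfer each piece to the horizontal centroidal axis using Ī + A·d² with d = y − 20.974:
  vertical leg: d = 14.026 mm → contributes +762 389 mm⁴
  horizontal leg (remainder): d = -11.974 mm → contributes +251 465 mm⁴
Total I = 1 013 854 mm⁴.
Extreme fibre distance c = 49.026 mm; S = I/c = 20 680 mm³.

S_x ≈ 2.07 × 10⁴ mm³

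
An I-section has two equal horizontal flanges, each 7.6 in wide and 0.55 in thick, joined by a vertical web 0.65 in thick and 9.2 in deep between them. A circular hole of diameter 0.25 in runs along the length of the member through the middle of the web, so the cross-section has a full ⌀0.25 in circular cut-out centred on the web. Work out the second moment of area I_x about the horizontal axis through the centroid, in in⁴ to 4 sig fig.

I_x ≈ 241.1 in⁴

Break the section into simple shapes (no overlaps), measuring from the bottom-left corner of the bounding box.
Bottom flange: 7.6 × 0.55, A = 4.18 in², y = 0.275 in, Ī = 0.105371 in⁴.
Web: 0.65 × 9.2, A = 5.98 in², y = 5.15 in, Ī = 42.1789 in⁴.
Top flange: 7.6 × 0.55, A = 4.18 in², y = 10.025 in, Ī = 0.105371 in⁴.
Hole (subtracted): ⌀0.25, A = 0.0490874 in², y = 5.15 in, Ī = 0.000191748 in⁴.
By symmetry the centroid is at mid-height, ȳ = 5.15 in.
Transfer each piece to the horizontal axis through the centroid using Ī + A·d² with d = y − 5.15:
  bottom flange: d = -4.875 in → contributes +99.4457 in⁴
  web: d = 0 in → contributes +42.1789 in⁴
  top flange: d = 4.875 in → contributes +99.4457 in⁴
  hole: d = 0 in → contributes −0.000191748 in⁴
Total I = 241.07 in⁴.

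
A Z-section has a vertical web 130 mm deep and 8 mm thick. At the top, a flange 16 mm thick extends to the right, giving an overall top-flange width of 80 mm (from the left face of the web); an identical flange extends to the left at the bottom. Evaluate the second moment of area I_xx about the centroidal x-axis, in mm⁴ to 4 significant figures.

I_xx ≈ 9.000 × 10⁶ mm⁴

Break the section into simple shapes (no overlaps), measuring from the bottom-left corner of the bounding box.
Web: 8 × 130, A = 1 040 mm², y = 65 mm, Ī = 1 464 667 mm⁴.
Top flange (beyond web): 72 × 16, A = 1 152 mm², y = 122 mm, Ī = 24 576 mm⁴.
Bottom flange (beyond web): 72 × 16, A = 1 152 mm², y = 8 mm, Ī = 24 576 mm⁴.
Centroid: ȳ = ΣA·y / ΣA = 65 mm.
Transfer each piece to the centroidal x-axis using Ī + A·d² with d = y − 65:
  web: d = 0 mm → contributes +1 464 667 mm⁴
  top flange (beyond web): d = 57 mm → contributes +3 767 424 mm⁴
  bottom flange (beyond web): d = -57 mm → contributes +3 767 424 mm⁴
Total I = 8 999 515 mm⁴.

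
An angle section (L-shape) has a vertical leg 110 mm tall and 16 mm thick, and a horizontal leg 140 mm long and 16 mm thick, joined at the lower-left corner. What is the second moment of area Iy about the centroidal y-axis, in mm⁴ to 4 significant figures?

Break the section into simple shapes (no overlaps), measuring from the bottom-left corner of the bounding box.
Vertical leg: 16 × 110, A = 1 760 mm², x = 8 mm, Ī = 37546.7 mm⁴.
Horizontal leg (remainder): 124 × 16, A = 1 984 mm², x = 78 mm, Ī = 2 542 165 mm⁴.
Centroid: x̄ = ΣA·x / ΣA = 45.094 mm.
Transfer each piece to the centroidal y-axis using Ī + A·d² with d = x − 45.094:
  vertical leg: d = -37.094 mm → contributes +2 459 247 mm⁴
  horizontal leg (remainder): d = 32.906 mm → contributes +4 690 448 mm⁴
Total I = 7 149 695 mm⁴.

Iy ≈ 7.150 × 10⁶ mm⁴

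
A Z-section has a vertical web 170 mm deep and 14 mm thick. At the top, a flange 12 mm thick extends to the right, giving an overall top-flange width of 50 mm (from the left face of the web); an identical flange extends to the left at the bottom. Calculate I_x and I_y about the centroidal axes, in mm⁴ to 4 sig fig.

I_x ≈ 1.113 × 10⁷ mm⁴, I_y ≈ 6.722 × 10⁵ mm⁴

Decompose the section into non-overlapping parts with the origin at the bottom-left of its bounding rectangle.
Web: 14 × 170, A = 2 380 mm², y = 85 mm, Ī = 5 731 833 mm⁴.
Top flange (beyond web): 36 × 12, A = 432 mm², y = 164 mm, Ī = 5 184 mm⁴.
Bottom flange (beyond web): 36 × 12, A = 432 mm², y = 6 mm, Ī = 5 184 mm⁴.
Centroid: ȳ = ΣA·y / ΣA = 85 mm.
Transfer each piece to the centroidal x-axis using Ī + A·d² with d = y − 85:
  web: d = 0 mm → contributes +5 731 833 mm⁴
  top flange (beyond web): d = 79 mm → contributes +2 701 296 mm⁴
  bottom flange (beyond web): d = -79 mm → contributes +2 701 296 mm⁴
Total I = 11 134 425 mm⁴.
For the y-axis: x̄ = 43 mm.
Repeating about the centroidal y-axis gives I_y = 672 185 mm⁴.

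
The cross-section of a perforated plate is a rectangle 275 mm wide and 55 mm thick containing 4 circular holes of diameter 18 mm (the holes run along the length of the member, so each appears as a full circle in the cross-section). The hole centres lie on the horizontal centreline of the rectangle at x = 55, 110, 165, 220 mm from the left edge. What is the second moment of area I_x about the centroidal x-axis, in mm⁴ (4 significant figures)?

I_x ≈ 3.792 × 10⁶ mm⁴

Break the section into simple shapes (no overlaps), measuring from the bottom-left corner of the bounding box.
Plate: 275 × 55, A = 15 125 mm², y = 27.5 mm, Ī = 3 812 760 mm⁴.
Hole 1 (subtracted): ⌀18, A = 254.469 mm², y = 27.5 mm, Ī = 5 153 mm⁴.
Hole 2 (subtracted): ⌀18, A = 254.469 mm², y = 27.5 mm, Ī = 5 153 mm⁴.
Hole 3 (subtracted): ⌀18, A = 254.469 mm², y = 27.5 mm, Ī = 5 153 mm⁴.
Hole 4 (subtracted): ⌀18, A = 254.469 mm², y = 27.5 mm, Ī = 5 153 mm⁴.
By symmetry the centroid is at mid-height, ȳ = 27.5 mm.
All pieces are centred on the centroidal x-axis, so I = ΣĪ (holes subtracted) = 3 792 148 mm⁴.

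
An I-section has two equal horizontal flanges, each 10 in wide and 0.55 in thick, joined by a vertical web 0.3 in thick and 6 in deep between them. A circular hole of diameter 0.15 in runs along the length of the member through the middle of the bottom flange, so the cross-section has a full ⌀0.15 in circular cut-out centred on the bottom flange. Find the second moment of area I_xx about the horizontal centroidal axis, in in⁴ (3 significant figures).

Decompose the section into non-overlapping parts with the origin at the bottom-left of its bounding rectangle.
Bottom flange: 10 × 0.55, A = 5.5 in², y = 0.275 in, Ī = 0.13865 in⁴.
Web: 0.3 × 6, A = 1.8 in², y = 3.55 in, Ī = 5.4 in⁴.
Top flange: 10 × 0.55, A = 5.5 in², y = 6.825 in, Ī = 0.13865 in⁴.
Hole (subtracted): ⌀0.15, A = 0.017671 in², y = 0.275 in, Ī = 0.00002485 in⁴.
Centroid: ȳ = ΣA·y / ΣA = 3.5545 in.
Transfer each piece to the horizontal centroidal axis using Ī + A·d² with d = y − 3.5545:
  bottom flange: d = -3.2795 in → contributes +59.293 in⁴
  web: d = -0.0045277 in → contributes +5.4 in⁴
  top flange: d = 3.2705 in → contributes +58.967 in⁴
  hole: d = -3.2795 in → contributes −0.19009 in⁴
Total I = 123.47 in⁴.

I_xx ≈ 123 in⁴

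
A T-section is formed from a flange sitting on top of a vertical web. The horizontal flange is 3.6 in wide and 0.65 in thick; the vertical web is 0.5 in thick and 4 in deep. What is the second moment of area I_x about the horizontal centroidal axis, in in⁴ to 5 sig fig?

Split into non-overlapping primitives; take the origin at the lower-left of the bounding box.
Flange: 3.6 × 0.65, A = 2.34 in², y = 4.325 in, Ī = 0.0823875 in⁴.
Web: 0.5 × 4, A = 2 in², y = 2 in, Ī = 2.666667 in⁴.
Centroid: ȳ = ΣA·y / ΣA = 3.253571 in.
Transfer each piece to the horizontal centroidal axis using Ī + A·d² with d = y − 3.253571:
  flange: d = 1.071429 in → contributes +2.768612 in⁴
  web: d = -1.253571 in → contributes +5.809549 in⁴
Total I = 8.578161 in⁴.

I_x ≈ 8.5782 in⁴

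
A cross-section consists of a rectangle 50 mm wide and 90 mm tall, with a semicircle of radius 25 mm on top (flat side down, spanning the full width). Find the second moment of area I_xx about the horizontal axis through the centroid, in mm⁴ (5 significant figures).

Split into non-overlapping primitives; take the origin at the lower-left of the bounding box.
Rectangular body: 50 × 90, A = 4 500 mm², y = 45 mm, Ī = 3 037 500 mm⁴.
Semicircular cap: semicircle r = 25, A = 981.7477 mm², y = 100.6103 mm, Ī = 42873.81 mm⁴.
Centroid: ȳ = ΣA·y / ΣA = 54.95947 mm.
Transfer each piece to the horizontal axis through the centroid using Ī + A·d² with d = y − 54.95947:
  rectangular body: d = -9.959472 mm → contributes +3 483 860 mm⁴
  semicircular cap: d = 45.65086 mm → contributes +2 088 837 mm⁴
Total I = 5 572 697 mm⁴.

I_xx ≈ 5.5727 × 10⁶ mm⁴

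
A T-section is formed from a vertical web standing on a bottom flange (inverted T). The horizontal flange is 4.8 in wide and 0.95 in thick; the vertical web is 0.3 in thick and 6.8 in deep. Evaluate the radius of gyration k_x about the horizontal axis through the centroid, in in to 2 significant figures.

k_x ≈ 2.1 in

Split into non-overlapping primitives; take the origin at the lower-left of the bounding box.
Flange: 4.8 × 0.95, A = 4.56 in², y = 0.475 in, Ī = 0.343 in⁴.
Web: 0.3 × 6.8, A = 2.04 in², y = 4.35 in, Ī = 7.861 in⁴.
Centroid: ȳ = ΣA·y / ΣA = 1.673 in.
Transfer each piece to the horizontal axis through the centroid using Ī + A·d² with d = y − 1.673:
  flange: d = -1.198 in → contributes +6.885 in⁴
  web: d = 2.677 in → contributes +22.48 in⁴
Total I = 29.37 in⁴.
Radius of gyration: k = √(I/A) = √(29.37 / 6.6) = 2.109 in.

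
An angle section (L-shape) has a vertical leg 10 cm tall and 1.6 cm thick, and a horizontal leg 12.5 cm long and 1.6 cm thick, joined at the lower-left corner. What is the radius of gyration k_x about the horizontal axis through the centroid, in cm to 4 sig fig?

k_x ≈ 2.916 cm

Decompose the section into non-overlapping parts with the origin at the bottom-left of its bounding rectangle.
Vertical leg: 1.6 × 10, A = 16 cm², y = 5 cm, Ī = 133.333 cm⁴.
Horizontal leg (remainder): 10.9 × 1.6, A = 17.44 cm², y = 0.8 cm, Ī = 3.72053 cm⁴.
Centroid: ȳ = ΣA·y / ΣA = 2.80957 cm.
Transfer each piece to the horizontal axis through the centroid using Ī + A·d² with d = y − 2.80957:
  vertical leg: d = 2.19043 cm → contributes +210.101 cm⁴
  horizontal leg (remainder): d = -2.00957 cm → contributes +74.1497 cm⁴
Total I = 284.251 cm⁴.
Radius of gyration: k = √(I/A) = √(284.251 / 33.44) = 2.91553 cm.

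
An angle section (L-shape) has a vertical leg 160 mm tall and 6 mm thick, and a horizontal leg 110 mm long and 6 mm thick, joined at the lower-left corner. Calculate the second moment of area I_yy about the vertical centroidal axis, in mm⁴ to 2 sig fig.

Split into non-overlapping primitives; take the origin at the lower-left of the bounding box.
Vertical leg: 6 × 160, A = 960 mm², x = 3 mm, Ī = 2 880 mm⁴.
Horizontal leg (remainder): 104 × 6, A = 624 mm², x = 58 mm, Ī = 562 432 mm⁴.
Centroid: x̄ = ΣA·x / ΣA = 24.67 mm.
Transfer each piece to the vertical centroidal axis using Ī + A·d² with d = x − 24.67:
  vertical leg: d = -21.67 mm → contributes +453 547 mm⁴
  horizontal leg (remainder): d = 33.33 mm → contributes +1 255 765 mm⁴
Total I = 1 709 312 mm⁴.

I_yy ≈ 1.7 × 10⁶ mm⁴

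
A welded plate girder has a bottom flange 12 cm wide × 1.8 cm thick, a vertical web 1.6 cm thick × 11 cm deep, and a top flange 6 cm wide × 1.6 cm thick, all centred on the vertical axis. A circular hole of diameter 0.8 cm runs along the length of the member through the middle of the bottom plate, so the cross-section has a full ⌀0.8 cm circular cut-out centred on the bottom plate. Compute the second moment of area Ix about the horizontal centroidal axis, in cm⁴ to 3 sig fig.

Split into non-overlapping primitives; take the origin at the lower-left of the bounding box.
Bottom plate: 12 × 1.8, A = 21.6 cm², y = 0.9 cm, Ī = 5.832 cm⁴.
Web plate: 1.6 × 11, A = 17.6 cm², y = 7.3 cm, Ī = 177.47 cm⁴.
Top plate: 6 × 1.6, A = 9.6 cm², y = 13.6 cm, Ī = 2.048 cm⁴.
Hole (subtracted): ⌀0.8, A = 0.50265 cm², y = 0.9 cm, Ī = 0.020106 cm⁴.
Centroid: ȳ = ΣA·y / ΣA = 5.7566 cm.
Transfer each piece to the horizontal centroidal axis using Ī + A·d² with d = y − 5.7566:
  bottom plate: d = -4.8566 cm → contributes +515.3 cm⁴
  web plate: d = 1.5434 cm → contributes +219.39 cm⁴
  top plate: d = 7.8434 cm → contributes +592.63 cm⁴
  hole: d = -4.8566 cm → contributes −11.876 cm⁴
Total I = 1315.4 cm⁴.

Ix ≈ 1320 cm⁴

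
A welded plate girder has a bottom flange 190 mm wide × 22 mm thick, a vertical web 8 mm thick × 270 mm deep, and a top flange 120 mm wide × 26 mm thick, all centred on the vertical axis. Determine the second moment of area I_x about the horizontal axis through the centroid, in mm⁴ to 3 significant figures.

I_x ≈ 1.69 × 10⁸ mm⁴

Break the section into simple shapes (no overlaps), measuring from the bottom-left corner of the bounding box.
Bottom plate: 190 × 22, A = 4 180 mm², y = 11 mm, Ī = 168 593 mm⁴.
Web plate: 8 × 270, A = 2 160 mm², y = 157 mm, Ī = 13 122 000 mm⁴.
Top plate: 120 × 26, A = 3 120 mm², y = 305 mm, Ī = 175 760 mm⁴.
Centroid: ȳ = ΣA·y / ΣA = 141.3 mm.
Transfer each piece to the horizontal axis through the centroid using Ī + A·d² with d = y − 141.3:
  bottom plate: d = -130.3 mm → contributes +71 137 240 mm⁴
  web plate: d = 15.7 mm → contributes +13 654 404 mm⁴
  top plate: d = 163.7 mm → contributes +83 784 337 mm⁴
Total I = 168 575 981 mm⁴.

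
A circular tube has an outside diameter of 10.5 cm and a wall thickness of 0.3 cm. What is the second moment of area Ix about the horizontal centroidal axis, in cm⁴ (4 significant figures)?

Decompose the section into non-overlapping parts with the origin at the bottom-left of its bounding rectangle.
Outer circle: ⌀10.5, A = 86.5901 cm², y = 5.25 cm, Ī = 596.66 cm⁴.
Bore (subtracted): ⌀9.9, A = 76.9769 cm², y = 5.25 cm, Ī = 471.531 cm⁴.
By symmetry the centroid is at mid-height, ȳ = 5.25 cm.
All pieces are centred on the horizontal centroidal axis, so I = ΣĪ (holes subtracted) = 125.129 cm⁴.

Ix ≈ 125.1 cm⁴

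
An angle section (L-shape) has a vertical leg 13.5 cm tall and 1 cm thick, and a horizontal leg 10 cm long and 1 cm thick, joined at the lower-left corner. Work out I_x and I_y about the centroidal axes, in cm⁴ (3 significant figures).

I_x ≈ 417 cm⁴, I_y ≈ 197 cm⁴

Split into non-overlapping primitives; take the origin at the lower-left of the bounding box.
Vertical leg: 1 × 13.5, A = 13.5 cm², y = 6.75 cm, Ī = 205.03 cm⁴.
Horizontal leg (remainder): 9 × 1, A = 9 cm², y = 0.5 cm, Ī = 0.75 cm⁴.
Centroid: ȳ = ΣA·y / ΣA = 4.25 cm.
Transfer each piece to the centroidal x-axis using Ī + A·d² with d = y − 4.25:
  vertical leg: d = 2.5 cm → contributes +289.41 cm⁴
  horizontal leg (remainder): d = -3.75 cm → contributes +127.31 cm⁴
Total I = 416.72 cm⁴.
For the y-axis: x̄ = 2.5 cm.
Repeating about the centroidal y-axis gives I_y = 196.88 cm⁴.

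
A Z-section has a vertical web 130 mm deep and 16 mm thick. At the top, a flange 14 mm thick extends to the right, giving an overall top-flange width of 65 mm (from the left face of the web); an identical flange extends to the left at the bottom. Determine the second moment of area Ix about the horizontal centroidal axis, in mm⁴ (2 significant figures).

Treat the section as a set of non-overlapping primitives; coordinates are from the bounding-box lower-left.
Web: 16 × 130, A = 2 080 mm², y = 65 mm, Ī = 2 929 333 mm⁴.
Top flange (beyond web): 49 × 14, A = 686 mm², y = 123 mm, Ī = 11 205 mm⁴.
Bottom flange (beyond web): 49 × 14, A = 686 mm², y = 7 mm, Ī = 11 205 mm⁴.
Centroid: ȳ = ΣA·y / ΣA = 65 mm.
Transfer each piece to the horizontal centroidal axis using Ī + A·d² with d = y − 65:
  web: d = 0 mm → contributes +2 929 333 mm⁴
  top flange (beyond web): d = 58 mm → contributes +2 318 909 mm⁴
  bottom flange (beyond web): d = -58 mm → contributes +2 318 909 mm⁴
Total I = 7 567 151 mm⁴.

Ix ≈ 7.6 × 10⁶ mm⁴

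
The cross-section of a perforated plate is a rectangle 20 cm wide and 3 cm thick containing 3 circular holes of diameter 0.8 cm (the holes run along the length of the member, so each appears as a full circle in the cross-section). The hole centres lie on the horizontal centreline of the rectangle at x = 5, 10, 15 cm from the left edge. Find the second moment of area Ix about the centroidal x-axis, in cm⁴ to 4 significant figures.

Ix ≈ 44.94 cm⁴

Split into non-overlapping primitives; take the origin at the lower-left of the bounding box.
Plate: 20 × 3, A = 60 cm², y = 1.5 cm, Ī = 45 cm⁴.
Hole 1 (subtracted): ⌀0.8, A = 0.502655 cm², y = 1.5 cm, Ī = 0.0201062 cm⁴.
Hole 2 (subtracted): ⌀0.8, A = 0.502655 cm², y = 1.5 cm, Ī = 0.0201062 cm⁴.
Hole 3 (subtracted): ⌀0.8, A = 0.502655 cm², y = 1.5 cm, Ī = 0.0201062 cm⁴.
By symmetry the centroid is at mid-height, ȳ = 1.5 cm.
All pieces are centred on the centroidal x-axis, so I = ΣĪ (holes subtracted) = 44.9397 cm⁴.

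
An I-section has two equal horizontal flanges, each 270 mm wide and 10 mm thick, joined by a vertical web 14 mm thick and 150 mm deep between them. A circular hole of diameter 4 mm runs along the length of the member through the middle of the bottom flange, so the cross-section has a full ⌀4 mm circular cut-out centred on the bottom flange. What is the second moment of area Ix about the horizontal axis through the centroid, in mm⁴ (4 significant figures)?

Ix ≈ 3.846 × 10⁷ mm⁴

Split into non-overlapping primitives; take the origin at the lower-left of the bounding box.
Bottom flange: 270 × 10, A = 2 700 mm², y = 5 mm, Ī = 22 500 mm⁴.
Web: 14 × 150, A = 2 100 mm², y = 85 mm, Ī = 3 937 500 mm⁴.
Top flange: 270 × 10, A = 2 700 mm², y = 165 mm, Ī = 22 500 mm⁴.
Hole (subtracted): ⌀4, A = 12.5664 mm², y = 5 mm, Ī = 12.5664 mm⁴.
Centroid: ȳ = ΣA·y / ΣA = 85.1343 mm.
Transfer each piece to the horizontal axis through the centroid using Ī + A·d² with d = y − 85.1343:
  bottom flange: d = -80.1343 mm → contributes +17 360 552 mm⁴
  web: d = -0.134266 mm → contributes +3 937 538 mm⁴
  top flange: d = 79.8657 mm → contributes +17 244 546 mm⁴
  hole: d = -80.1343 mm → contributes −80707.5 mm⁴
Total I = 38 461 928 mm⁴.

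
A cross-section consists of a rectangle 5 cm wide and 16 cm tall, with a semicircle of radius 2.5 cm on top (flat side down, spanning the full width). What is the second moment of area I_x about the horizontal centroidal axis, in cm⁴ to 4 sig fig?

I_x ≈ 2429 cm⁴

Split into non-overlapping primitives; take the origin at the lower-left of the bounding box.
Rectangular body: 5 × 16, A = 80 cm², y = 8 cm, Ī = 1706.67 cm⁴.
Semicircular cap: semicircle r = 2.5, A = 9.81748 cm², y = 17.061 cm, Ī = 4.28738 cm⁴.
Centroid: ȳ = ΣA·y / ΣA = 8.99041 cm.
Transfer each piece to the horizontal centroidal axis using Ī + A·d² with d = y − 8.99041:
  rectangular body: d = -0.990414 cm → contributes +1785.14 cm⁴
  semicircular cap: d = 8.07062 cm → contributes +643.748 cm⁴
Total I = 2428.89 cm⁴.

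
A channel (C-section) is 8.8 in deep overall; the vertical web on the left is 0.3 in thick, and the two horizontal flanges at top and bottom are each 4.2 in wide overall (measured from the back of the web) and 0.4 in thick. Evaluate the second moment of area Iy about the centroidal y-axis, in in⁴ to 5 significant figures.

Iy ≈ 10.281 in⁴

Split into non-overlapping primitives; take the origin at the lower-left of the bounding box.
Web: 0.3 × 8.8, A = 2.64 in², x = 0.15 in, Ī = 0.0198 in⁴.
Top flange (beyond web): 3.9 × 0.4, A = 1.56 in², x = 2.25 in, Ī = 1.9773 in⁴.
Bottom flange (beyond web): 3.9 × 0.4, A = 1.56 in², x = 2.25 in, Ī = 1.9773 in⁴.
Centroid: x̄ = ΣA·x / ΣA = 1.2875 in.
Transfer each piece to the centroidal y-axis using Ī + A·d² with d = x − 1.2875:
  web: d = -1.1375 in → contributes +3.435713 in⁴
  top flange (beyond web): d = 0.9625 in → contributes +3.422494 in⁴
  bottom flange (beyond web): d = 0.9625 in → contributes +3.422494 in⁴
Total I = 10.2807 in⁴.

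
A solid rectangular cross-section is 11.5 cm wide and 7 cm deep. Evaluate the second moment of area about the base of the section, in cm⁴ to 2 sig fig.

The section: 11.5 × 7, A = 80.5 cm², y = 3.5 cm, Ī = 328.7 cm⁴.
Transfer it to the base of the section using Ī + A·d² with d = y − 0:
  the section: d = 3.5 cm → contributes +1 315 cm⁴
Total I = 1 315 cm⁴.

I_base ≈ 1300 cm⁴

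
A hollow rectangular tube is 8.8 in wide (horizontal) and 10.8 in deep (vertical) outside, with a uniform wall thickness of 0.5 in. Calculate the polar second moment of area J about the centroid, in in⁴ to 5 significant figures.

Break the section into simple shapes (no overlaps), measuring from the bottom-left corner of the bounding box.
Outer rectangle: 8.8 × 10.8, A = 95.04 in², y = 5.4 in, Ī = 923.7888 in⁴.
Inner void (subtracted): 7.8 × 9.8, A = 76.44 in², y = 5.4 in, Ī = 611.7748 in⁴.
By symmetry the centroid is at mid-height, ȳ = 5.4 in.
All pieces are centred on the centroidal x-axis, so I = ΣĪ (holes subtracted) = 312.014 in⁴.
Repeating about the centroidal y-axis gives I_y = 225.774 in⁴.
Polar second moment: J = I_x + I_y = 537.788 in⁴.

J ≈ 537.79 in⁴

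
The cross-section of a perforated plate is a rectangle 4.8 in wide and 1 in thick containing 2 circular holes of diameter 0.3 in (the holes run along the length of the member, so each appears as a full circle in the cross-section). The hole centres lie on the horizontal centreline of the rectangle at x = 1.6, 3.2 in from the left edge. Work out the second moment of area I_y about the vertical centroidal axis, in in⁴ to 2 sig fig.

I_y ≈ 9.1 in⁴

Decompose the section into non-overlapping parts with the origin at the bottom-left of its bounding rectangle.
Plate: 4.8 × 1, A = 4.8 in², x = 2.4 in, Ī = 9.216 in⁴.
Hole 1 (subtracted): ⌀0.3, A = 0.07069 in², x = 1.6 in, Ī = 0.0003976 in⁴.
Hole 2 (subtracted): ⌀0.3, A = 0.07069 in², x = 3.2 in, Ī = 0.0003976 in⁴.
By symmetry the centroid is at mid-width, x̄ = 2.4 in.
Transfer each piece to the vertical centroidal axis using Ī + A·d² with d = x − 2.4:
  plate: d = 0 in → contributes +9.216 in⁴
  hole 1: d = -0.8 in → contributes −0.04564 in⁴
  hole 2: d = 0.8 in → contributes −0.04564 in⁴
Total I = 9.125 in⁴.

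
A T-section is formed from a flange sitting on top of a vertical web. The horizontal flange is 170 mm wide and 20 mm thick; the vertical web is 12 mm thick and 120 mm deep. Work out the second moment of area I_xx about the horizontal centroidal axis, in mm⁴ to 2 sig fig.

Treat the section as a set of non-overlapping primitives; coordinates are from the bounding-box lower-left.
Flange: 170 × 20, A = 3 400 mm², y = 130 mm, Ī = 113 333 mm⁴.
Web: 12 × 120, A = 1 440 mm², y = 60 mm, Ī = 1 728 000 mm⁴.
Centroid: ȳ = ΣA·y / ΣA = 109.2 mm.
Transfer each piece to the horizontal centroidal axis using Ī + A·d² with d = y − 109.2:
  flange: d = 20.83 mm → contributes +1 588 052 mm⁴
  web: d = -49.17 mm → contributes +5 209 975 mm⁴
Total I = 6 798 028 mm⁴.

I_xx ≈ 6.8 × 10⁶ mm⁴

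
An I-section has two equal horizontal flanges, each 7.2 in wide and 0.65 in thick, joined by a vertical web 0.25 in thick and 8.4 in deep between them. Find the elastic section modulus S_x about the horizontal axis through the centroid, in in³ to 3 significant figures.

Decompose the section into non-overlapping parts with the origin at the bottom-left of its bounding rectangle.
Bottom flange: 7.2 × 0.65, A = 4.68 in², y = 0.325 in, Ī = 0.16478 in⁴.
Web: 0.25 × 8.4, A = 2.1 in², y = 4.85 in, Ī = 12.348 in⁴.
Top flange: 7.2 × 0.65, A = 4.68 in², y = 9.375 in, Ī = 0.16478 in⁴.
By symmetry the centroid is at mid-height, ȳ = 4.85 in.
Transfer each piece to the horizontal axis through the centroid using Ī + A·d² with d = y − 4.85:
  bottom flange: d = -4.525 in → contributes +95.991 in⁴
  web: d = 0 in → contributes +12.348 in⁴
  top flange: d = 4.525 in → contributes +95.991 in⁴
Total I = 204.33 in⁴.
Extreme fibre distance c = 4.85 in; S = I/c = 42.13 in³.

S_x ≈ 42.1 in³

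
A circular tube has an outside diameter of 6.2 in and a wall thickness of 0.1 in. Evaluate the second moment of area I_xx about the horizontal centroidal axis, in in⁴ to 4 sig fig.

I_xx ≈ 8.916 in⁴

Break the section into simple shapes (no overlaps), measuring from the bottom-left corner of the bounding box.
Outer circle: ⌀6.2, A = 30.1907 in², y = 3.1 in, Ī = 72.5332 in⁴.
Bore (subtracted): ⌀6, A = 28.2743 in², y = 3.1 in, Ī = 63.6173 in⁴.
By symmetry the centroid is at mid-height, ȳ = 3.1 in.
All pieces are centred on the horizontal centroidal axis, so I = ΣĪ (holes subtracted) = 8.91592 in⁴.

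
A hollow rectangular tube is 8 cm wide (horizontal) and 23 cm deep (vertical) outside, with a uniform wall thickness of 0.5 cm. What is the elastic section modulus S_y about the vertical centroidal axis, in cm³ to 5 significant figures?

S_y ≈ 88.125 cm³

Decompose the section into non-overlapping parts with the origin at the bottom-left of its bounding rectangle.
Outer rectangle: 8 × 23, A = 184 cm², x = 4 cm, Ī = 981.3333 cm⁴.
Inner void (subtracted): 7 × 22, A = 154 cm², x = 4 cm, Ī = 628.8333 cm⁴.
By symmetry the centroid is at mid-width, x̄ = 4 cm.
All pieces are centred on the vertical centroidal axis, so I = ΣĪ (holes subtracted) = 352.5 cm⁴.
Extreme fibre distance c = 4 cm; S = I/c = 88.125 cm³.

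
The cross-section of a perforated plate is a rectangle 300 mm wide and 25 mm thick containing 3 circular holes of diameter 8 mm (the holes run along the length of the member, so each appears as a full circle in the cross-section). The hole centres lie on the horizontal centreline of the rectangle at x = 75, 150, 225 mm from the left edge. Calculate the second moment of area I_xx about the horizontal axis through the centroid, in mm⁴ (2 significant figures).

I_xx ≈ 3.9 × 10⁵ mm⁴

Break the section into simple shapes (no overlaps), measuring from the bottom-left corner of the bounding box.
Plate: 300 × 25, A = 7 500 mm², y = 12.5 mm, Ī = 390 625 mm⁴.
Hole 1 (subtracted): ⌀8, A = 50.27 mm², y = 12.5 mm, Ī = 201.1 mm⁴.
Hole 2 (subtracted): ⌀8, A = 50.27 mm², y = 12.5 mm, Ī = 201.1 mm⁴.
Hole 3 (subtracted): ⌀8, A = 50.27 mm², y = 12.5 mm, Ī = 201.1 mm⁴.
By symmetry the centroid is at mid-height, ȳ = 12.5 mm.
All pieces are centred on the horizontal axis through the centroid, so I = ΣĪ (holes subtracted) = 390 022 mm⁴.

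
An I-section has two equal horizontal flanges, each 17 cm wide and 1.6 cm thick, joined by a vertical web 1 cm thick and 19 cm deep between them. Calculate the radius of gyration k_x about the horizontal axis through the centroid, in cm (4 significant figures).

k_x ≈ 9.304 cm

Decompose the section into non-overlapping parts with the origin at the bottom-left of its bounding rectangle.
Bottom flange: 17 × 1.6, A = 27.2 cm², y = 0.8 cm, Ī = 5.80267 cm⁴.
Web: 1 × 19, A = 19 cm², y = 11.1 cm, Ī = 571.583 cm⁴.
Top flange: 17 × 1.6, A = 27.2 cm², y = 21.4 cm, Ī = 5.80267 cm⁴.
By symmetry the centroid is at mid-height, ȳ = 11.1 cm.
Transfer each piece to the horizontal axis through the centroid using Ī + A·d² with d = y − 11.1:
  bottom flange: d = -10.3 cm → contributes +2891.45 cm⁴
  web: d = 0 cm → contributes +571.583 cm⁴
  top flange: d = 10.3 cm → contributes +2891.45 cm⁴
Total I = 6354.48 cm⁴.
Radius of gyration: k = √(I/A) = √(6354.48 / 73.4) = 9.30448 cm.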